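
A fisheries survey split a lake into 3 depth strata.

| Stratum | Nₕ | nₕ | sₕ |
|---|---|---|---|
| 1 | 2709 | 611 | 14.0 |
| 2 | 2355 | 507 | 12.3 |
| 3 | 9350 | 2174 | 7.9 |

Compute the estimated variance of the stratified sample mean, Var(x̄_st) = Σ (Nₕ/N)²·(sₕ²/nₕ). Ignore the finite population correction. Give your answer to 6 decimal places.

N = 14414; Wₕ = Nₕ/N.
stratum 1: (2709/14414)²·14.0²/611 = 0.011330885
stratum 2: (2355/14414)²·12.3²/507 = 0.007965537
stratum 3: (9350/14414)²·7.9²/2174 = 0.012079496
Sum = 0.031375918 → 0.031376.

0.031376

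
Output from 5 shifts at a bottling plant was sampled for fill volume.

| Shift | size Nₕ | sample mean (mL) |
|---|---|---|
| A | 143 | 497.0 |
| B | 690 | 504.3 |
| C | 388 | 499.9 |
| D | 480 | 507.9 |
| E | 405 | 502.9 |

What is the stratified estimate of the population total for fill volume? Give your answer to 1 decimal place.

1060465.7

A: 143·497.0 = 71071
B: 690·504.3 = 347967
C: 388·499.9 = 193961.2
D: 480·507.9 = 243792
E: 405·502.9 = 203674.5
τ̂ = Σ Nₕx̄ₕ = 1060465.7.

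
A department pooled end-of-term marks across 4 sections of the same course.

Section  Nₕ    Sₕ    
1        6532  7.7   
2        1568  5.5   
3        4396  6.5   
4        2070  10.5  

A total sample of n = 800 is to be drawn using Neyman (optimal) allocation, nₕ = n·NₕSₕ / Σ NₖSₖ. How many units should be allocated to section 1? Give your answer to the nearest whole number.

Σ NₕSₕ = 6532·7.7 + 1568·5.5 + 4396·6.5 + 2070·10.5 = 109229.4.
Share for 1: 50296.4/109229.4 = 0.46047.
n_1 = 800 × 0.46047 = 368.373... → 368.

368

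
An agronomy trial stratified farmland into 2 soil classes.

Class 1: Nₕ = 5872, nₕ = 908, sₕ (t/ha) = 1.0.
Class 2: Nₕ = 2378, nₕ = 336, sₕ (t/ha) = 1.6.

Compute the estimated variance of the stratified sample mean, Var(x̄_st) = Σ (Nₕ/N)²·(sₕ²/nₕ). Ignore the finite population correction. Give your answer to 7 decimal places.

N = 8250; Wₕ = Nₕ/N.
class 1: (5872/8250)²·1.0²/908 = 0.0005579282
class 2: (2378/8250)²·1.6²/336 = 0.0006330186
Sum = 0.0011909469 → 0.0011909.

0.0011909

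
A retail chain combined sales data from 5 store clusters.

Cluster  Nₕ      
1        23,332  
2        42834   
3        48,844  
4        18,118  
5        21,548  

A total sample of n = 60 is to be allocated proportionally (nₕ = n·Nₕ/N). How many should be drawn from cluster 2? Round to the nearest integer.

17

Share of cluster 2 = 42834/154676 = 0.27693.
Allocate 60 × 0.27693 = 16.616... → 17.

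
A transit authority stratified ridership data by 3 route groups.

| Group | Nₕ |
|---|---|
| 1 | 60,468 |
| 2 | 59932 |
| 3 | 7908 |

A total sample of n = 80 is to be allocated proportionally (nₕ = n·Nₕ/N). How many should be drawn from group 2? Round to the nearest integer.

37

N = 60468 + 59932 + 7908 = 128308.
n_2 = 80·59932/128308 = 37.368... → 37.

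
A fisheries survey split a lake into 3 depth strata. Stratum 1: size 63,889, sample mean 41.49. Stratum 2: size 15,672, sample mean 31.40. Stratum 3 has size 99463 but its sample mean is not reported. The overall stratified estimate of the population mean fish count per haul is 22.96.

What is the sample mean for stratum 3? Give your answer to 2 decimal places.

N = 63889 + 15672 + 99463 = 179024.
Overall total = μ·N = 22.96·179024 = 4110391.04.
Subtract the known strata: 63889·41.49 + 15672·31.40 = 3142855.41.
Remaining total for stratum 3: 4110391.04 − 3142855.41 = 967535.63.
Divide by its size: 967535.63 / 99463 = 9.7276... → 9.73.

9.73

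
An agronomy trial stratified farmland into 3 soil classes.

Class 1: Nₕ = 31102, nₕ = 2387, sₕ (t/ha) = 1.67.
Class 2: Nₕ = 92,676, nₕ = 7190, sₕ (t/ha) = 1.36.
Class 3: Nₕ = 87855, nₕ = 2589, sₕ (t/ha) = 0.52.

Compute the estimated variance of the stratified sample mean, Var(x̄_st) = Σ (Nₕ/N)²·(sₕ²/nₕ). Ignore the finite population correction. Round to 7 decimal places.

0.0000926

N = 211633. Term for each stratum: Wₕ²sₕ²/nₕ.
Var(x̄_st) = 0.0000252342 + 0.0000493306 + 0.0000179987 = 0.0000925636 → 0.0000926.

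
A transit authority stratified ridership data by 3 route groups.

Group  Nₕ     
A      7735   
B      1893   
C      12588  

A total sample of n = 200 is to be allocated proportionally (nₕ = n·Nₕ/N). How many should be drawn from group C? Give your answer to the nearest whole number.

Share of group C = 12588/22216 = 0.56662.
Allocate 200 × 0.56662 = 113.324... → 113.

113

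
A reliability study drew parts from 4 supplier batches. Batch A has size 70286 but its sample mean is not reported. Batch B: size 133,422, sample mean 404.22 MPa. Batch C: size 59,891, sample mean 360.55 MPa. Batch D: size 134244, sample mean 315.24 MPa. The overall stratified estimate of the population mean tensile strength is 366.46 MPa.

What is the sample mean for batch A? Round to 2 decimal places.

397.65

N = 70286 + 133422 + 59891 + 134244 = 397843.
Overall total = μ·N = 366.46·397843 = 145793545.78.
Subtract the known strata: 133422·404.22 + 59891·360.55 + 134244·315.24 = 117844619.45.
Remaining total for batch A: 145793545.78 − 117844619.45 = 27948926.33.
Divide by its size: 27948926.33 / 70286 = 397.6457... → 397.65.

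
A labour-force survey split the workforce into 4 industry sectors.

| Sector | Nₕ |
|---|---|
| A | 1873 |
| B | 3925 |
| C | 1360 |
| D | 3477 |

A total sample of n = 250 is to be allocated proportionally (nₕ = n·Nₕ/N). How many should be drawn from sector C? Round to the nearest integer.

N = 1873 + 3925 + 1360 + 3477 = 10635.
n_C = 250·1360/10635 = 31.970... → 32.

32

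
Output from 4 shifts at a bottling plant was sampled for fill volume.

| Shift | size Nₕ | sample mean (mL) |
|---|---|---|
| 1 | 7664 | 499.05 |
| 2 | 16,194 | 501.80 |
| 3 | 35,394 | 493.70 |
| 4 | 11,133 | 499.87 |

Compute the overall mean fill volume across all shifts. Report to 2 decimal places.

497.12

x̄_st = (Σ Nₕx̄ₕ) / (Σ Nₕ) = (7664·499.05 + 16194·501.80 + 35394·493.70 + 11133·499.87) / 70385
= 34989938.91 / 70385 = 497.1221... → 497.12.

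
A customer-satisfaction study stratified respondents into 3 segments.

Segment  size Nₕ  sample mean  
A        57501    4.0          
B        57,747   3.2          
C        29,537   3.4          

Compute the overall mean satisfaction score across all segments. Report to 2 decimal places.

N = 57501 + 57747 + 29537 = 144785.
Overall mean = Σ (Nₕ/N)·x̄ₕ — weight by population share, not a simple average.
Σ Nₕx̄ₕ = 57501·4.0 + 57747·3.2 + 29537·3.4 = 230004 + 184790.4 + 100425.8 = 515220.2.
Divide by N: 515220.2 / 144785 = 3.5585... → 3.56.

3.56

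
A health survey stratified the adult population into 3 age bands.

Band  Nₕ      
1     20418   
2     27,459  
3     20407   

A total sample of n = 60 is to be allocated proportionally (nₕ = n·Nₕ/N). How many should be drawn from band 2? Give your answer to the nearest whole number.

24

N = 20418 + 27459 + 20407 = 68284.
n_2 = 60·27459/68284 = 24.128... → 24.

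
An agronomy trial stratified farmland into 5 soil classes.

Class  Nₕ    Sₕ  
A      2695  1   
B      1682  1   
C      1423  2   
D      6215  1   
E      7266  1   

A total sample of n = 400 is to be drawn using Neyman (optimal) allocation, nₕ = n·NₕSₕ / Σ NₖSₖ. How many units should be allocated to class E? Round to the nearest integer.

140

A: NₕSₕ = 2695·1 = 2695
B: NₕSₕ = 1682·1 = 1682
C: NₕSₕ = 1423·2 = 2846
D: NₕSₕ = 6215·1 = 6215
E: NₕSₕ = 7266·1 = 7266
Σ NₕSₕ = 20704.
n_E = 400·7266/20704 = 140.379... → 140.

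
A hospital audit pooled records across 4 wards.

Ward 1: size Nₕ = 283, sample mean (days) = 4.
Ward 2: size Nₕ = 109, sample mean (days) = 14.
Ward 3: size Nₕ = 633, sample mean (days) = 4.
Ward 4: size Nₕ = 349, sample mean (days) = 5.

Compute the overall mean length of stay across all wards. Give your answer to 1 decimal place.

5.0

N = 283 + 109 + 633 + 349 = 1374.
The stratified mean weights each stratum mean by its population share Nₕ/N.
Σ Nₕx̄ₕ = 283·4 + 109·14 + 633·4 + 349·5 = 1132 + 1526 + 2532 + 1745 = 6935.
Divide by N: 6935 / 1374 = 5.047... → 5.0.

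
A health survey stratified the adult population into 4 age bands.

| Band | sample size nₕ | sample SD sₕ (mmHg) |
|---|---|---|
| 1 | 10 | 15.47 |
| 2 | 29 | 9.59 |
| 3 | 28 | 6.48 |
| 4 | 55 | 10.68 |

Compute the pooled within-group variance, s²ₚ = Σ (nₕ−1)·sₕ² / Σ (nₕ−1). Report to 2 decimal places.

Degrees of freedom: 9 + 28 + 27 + 54 = 118.
Σ(nₕ−1)sₕ² = 9·239.3209 + 28·91.9681 + 27·41.9904 + 54·114.0624 = 12022.1053.
s²ₚ = 12022.1053 / 118 = 101.8822... → 101.88.

101.88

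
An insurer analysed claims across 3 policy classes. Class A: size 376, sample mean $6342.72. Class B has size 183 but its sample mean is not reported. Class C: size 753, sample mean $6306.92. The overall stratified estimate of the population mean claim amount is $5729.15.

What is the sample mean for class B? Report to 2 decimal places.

Σ Nₕx̄ₕ = N·μ, so 183·x̄_B = 1312·5729.15 − (376·6342.72 + 753·6306.92).
= 7516644.8 − 7133973.48 = 382671.32.
x̄_B = 382671.32 / 183 = 2091.1001... → 2091.10.

2091.10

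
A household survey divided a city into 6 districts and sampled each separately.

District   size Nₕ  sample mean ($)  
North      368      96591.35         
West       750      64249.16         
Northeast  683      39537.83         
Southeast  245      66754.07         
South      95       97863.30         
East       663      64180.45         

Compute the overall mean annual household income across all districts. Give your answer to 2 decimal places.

N = 368 + 750 + 683 + 245 + 95 + 663 = 2804.
Overall mean = Σ (Nₕ/N)·x̄ₕ — weight by population share, not a simple average.
Σ Nₕx̄ₕ = 368·96591.35 + 750·64249.16 + 683·39537.83 + 245·66754.07 + 95·97863.30 + 663·64180.45 = 35545616.8 + 48186870 + 27004337.89 + 16354747.15 + 9297013.5 + 42551638.35 = 178940223.69.
Divide by N: 178940223.69 / 2804 = 63816.0570... → 63816.06.

63816.06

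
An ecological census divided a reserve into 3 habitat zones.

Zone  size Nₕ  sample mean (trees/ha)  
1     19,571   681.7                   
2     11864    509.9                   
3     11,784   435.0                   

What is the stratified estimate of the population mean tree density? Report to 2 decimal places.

N = 19571 + 11864 + 11784 = 43219.
Weight each subgroup mean by Nₕ/N and sum.
Σ Nₕx̄ₕ = 19571·681.7 + 11864·509.9 + 11784·435.0 = 13341550.7 + 6049453.6 + 5126040 = 24517044.3.
Divide by N: 24517044.3 / 43219 = 567.2747... → 567.27.

567.27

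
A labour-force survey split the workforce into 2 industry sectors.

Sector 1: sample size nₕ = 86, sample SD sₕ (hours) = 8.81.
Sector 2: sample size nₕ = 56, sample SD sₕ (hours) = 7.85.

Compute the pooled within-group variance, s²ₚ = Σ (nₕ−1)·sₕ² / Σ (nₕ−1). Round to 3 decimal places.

71.333

1: (86−1)·8.81² = 85·77.6161 = 6597.3685
2: (56−1)·7.85² = 55·61.6225 = 3389.2375
Numerator = 9986.606; denominator = Σ(nₕ−1) = 140.
s²ₚ = 9986.606/140 = 71.3329 → 71.333.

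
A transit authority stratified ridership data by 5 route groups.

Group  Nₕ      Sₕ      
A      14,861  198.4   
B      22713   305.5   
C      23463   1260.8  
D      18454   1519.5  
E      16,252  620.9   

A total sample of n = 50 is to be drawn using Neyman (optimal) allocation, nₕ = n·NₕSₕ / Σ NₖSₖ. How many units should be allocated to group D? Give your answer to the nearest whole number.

A: NₕSₕ = 14861·198.4 = 2948422.4
B: NₕSₕ = 22713·305.5 = 6938821.5
C: NₕSₕ = 23463·1260.8 = 29582150.4
D: NₕSₕ = 18454·1519.5 = 28040853
E: NₕSₕ = 16252·620.9 = 10090866.8
Σ NₕSₕ = 77601114.1.
n_D = 50·28040853/77601114.1 = 18.067... → 18.

18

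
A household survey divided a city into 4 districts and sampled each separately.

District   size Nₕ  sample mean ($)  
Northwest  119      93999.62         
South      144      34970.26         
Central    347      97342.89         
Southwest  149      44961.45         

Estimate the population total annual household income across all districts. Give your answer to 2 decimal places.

Northwest: 119·93999.62 = 11185954.78
South: 144·34970.26 = 5035717.44
Central: 347·97342.89 = 33777982.83
Southwest: 149·44961.45 = 6699256.05
τ̂ = Σ Nₕx̄ₕ = 56698911.10.

56698911.10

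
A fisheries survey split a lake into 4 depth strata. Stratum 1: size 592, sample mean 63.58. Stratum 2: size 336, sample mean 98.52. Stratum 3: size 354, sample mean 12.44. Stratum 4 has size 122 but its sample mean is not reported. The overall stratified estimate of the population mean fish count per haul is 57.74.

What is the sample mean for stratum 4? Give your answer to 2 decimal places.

48.53

Σ Nₕx̄ₕ = N·μ, so 122·x̄_4 = 1404·57.74 − (592·63.58 + 336·98.52 + 354·12.44).
= 81066.96 − 75145.84 = 5921.12.
x̄_4 = 5921.12 / 122 = 48.5338... → 48.53.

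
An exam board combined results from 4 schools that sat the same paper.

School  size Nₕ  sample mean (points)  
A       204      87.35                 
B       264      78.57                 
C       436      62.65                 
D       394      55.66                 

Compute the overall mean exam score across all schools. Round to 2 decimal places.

67.65

x̄_st = (Σ Nₕx̄ₕ) / (Σ Nₕ) = (204·87.35 + 264·78.57 + 436·62.65 + 394·55.66) / 1298
= 87807.32 / 1298 = 67.6482... → 67.65.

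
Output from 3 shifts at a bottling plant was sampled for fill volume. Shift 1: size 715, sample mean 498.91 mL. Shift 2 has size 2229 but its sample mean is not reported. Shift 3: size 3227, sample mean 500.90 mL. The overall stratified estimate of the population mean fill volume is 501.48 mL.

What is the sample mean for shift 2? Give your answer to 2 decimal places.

503.14

Σ Nₕx̄ₕ = N·μ, so 2229·x̄_2 = 6171·501.48 − (715·498.91 + 3227·500.90).
= 3094633.08 − 1973124.95 = 1121508.13.
x̄_2 = 1121508.13 / 2229 = 503.1441... → 503.14.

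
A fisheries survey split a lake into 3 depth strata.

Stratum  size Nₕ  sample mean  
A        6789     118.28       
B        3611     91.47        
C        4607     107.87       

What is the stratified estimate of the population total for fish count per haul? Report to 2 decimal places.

1630258.18

A: 6789·118.28 = 803002.92
B: 3611·91.47 = 330298.17
C: 4607·107.87 = 496957.09
τ̂ = Σ Nₕx̄ₕ = 1630258.18.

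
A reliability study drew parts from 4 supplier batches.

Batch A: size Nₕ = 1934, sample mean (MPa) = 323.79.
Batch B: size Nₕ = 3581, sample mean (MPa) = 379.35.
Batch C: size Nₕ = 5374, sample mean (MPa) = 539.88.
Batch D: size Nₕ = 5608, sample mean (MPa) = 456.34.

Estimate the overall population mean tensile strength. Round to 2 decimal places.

x̄_st = (Σ Nₕx̄ₕ) / (Σ Nₕ) = (1934·323.79 + 3581·379.35 + 5374·539.88 + 5608·456.34) / 16497
= 7445132.05 / 16497 = 451.3022... → 451.30.

451.30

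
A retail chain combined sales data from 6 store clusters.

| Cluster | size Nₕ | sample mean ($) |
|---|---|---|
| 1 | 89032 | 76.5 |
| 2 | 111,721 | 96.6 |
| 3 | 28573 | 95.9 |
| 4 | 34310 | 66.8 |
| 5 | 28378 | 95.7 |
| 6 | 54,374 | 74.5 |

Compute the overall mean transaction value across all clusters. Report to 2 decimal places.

84.88

N = 89032 + 111721 + 28573 + 34310 + 28378 + 54374 = 346388.
Weight each subgroup mean by Nₕ/N and sum.
Σ Nₕx̄ₕ = 89032·76.5 + 111721·96.6 + 28573·95.9 + 34310·66.8 + 28378·95.7 + 54374·74.5 = 6810948 + 10792248.6 + 2740150.7 + 2291908 + 2715774.6 + 4050863 = 29401892.9.
Divide by N: 29401892.9 / 346388 = 84.8814... → 84.88.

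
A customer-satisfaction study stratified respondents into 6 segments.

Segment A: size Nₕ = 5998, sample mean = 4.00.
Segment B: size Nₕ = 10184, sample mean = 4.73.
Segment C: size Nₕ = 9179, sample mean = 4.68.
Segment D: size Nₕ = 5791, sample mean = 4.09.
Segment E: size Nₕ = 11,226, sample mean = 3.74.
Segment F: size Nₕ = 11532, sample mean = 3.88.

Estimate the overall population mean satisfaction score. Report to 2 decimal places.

4.18

N = 53910; weights Wₕ = Nₕ/N = (0.1113, 0.1889, 0.1703, 0.1074, 0.2082, 0.2139).
x̄_st = Σ Wₕ·x̄ₕ = 0.1113·4.00 + 0.1889·4.73 + 0.1703·4.68 + 0.1074·4.09 + 0.2082·3.74 + 0.2139·3.88 ≈ 4.1835...
→ 4.18.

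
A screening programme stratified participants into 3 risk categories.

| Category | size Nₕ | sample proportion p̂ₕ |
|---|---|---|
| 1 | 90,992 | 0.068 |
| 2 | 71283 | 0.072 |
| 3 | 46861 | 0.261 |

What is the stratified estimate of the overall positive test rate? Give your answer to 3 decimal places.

0.113

Wₕ = Nₕ/N with N = 209136: 0.4351, 0.3408, 0.2241.
p̂_st = 0.4351·0.068 + 0.3408·0.072 + 0.2241·0.261 ≈ 0.11261... → 0.113.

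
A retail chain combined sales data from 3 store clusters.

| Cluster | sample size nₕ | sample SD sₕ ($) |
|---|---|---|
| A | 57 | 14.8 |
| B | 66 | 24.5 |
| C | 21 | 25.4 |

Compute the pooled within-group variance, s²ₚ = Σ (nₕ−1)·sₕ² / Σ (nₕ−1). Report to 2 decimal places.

455.22

Degrees of freedom: 56 + 65 + 20 = 141.
Σ(nₕ−1)sₕ² = 56·219.04 + 65·600.25 + 20·645.16 = 64185.69.
s²ₚ = 64185.69 / 141 = 455.2177... → 455.22.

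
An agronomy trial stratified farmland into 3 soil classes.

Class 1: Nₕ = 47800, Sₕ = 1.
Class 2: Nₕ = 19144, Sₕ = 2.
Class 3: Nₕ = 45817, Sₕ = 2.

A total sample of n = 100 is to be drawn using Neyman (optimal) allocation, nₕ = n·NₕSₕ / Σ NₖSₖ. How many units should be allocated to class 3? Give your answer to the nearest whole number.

1: NₕSₕ = 47800·1 = 47800
2: NₕSₕ = 19144·2 = 38288
3: NₕSₕ = 45817·2 = 91634
Σ NₕSₕ = 177722.
n_3 = 100·91634/177722 = 51.560... → 52.

52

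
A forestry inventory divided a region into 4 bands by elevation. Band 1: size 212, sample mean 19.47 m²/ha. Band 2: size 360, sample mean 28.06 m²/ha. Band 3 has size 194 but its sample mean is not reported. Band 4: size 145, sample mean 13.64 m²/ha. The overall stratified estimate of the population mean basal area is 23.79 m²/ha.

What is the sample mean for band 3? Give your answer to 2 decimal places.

Σ Nₕx̄ₕ = N·μ, so 194·x̄_3 = 911·23.79 − (212·19.47 + 360·28.06 + 145·13.64).
= 21672.69 − 16207.04 = 5465.65.
x̄_3 = 5465.65 / 194 = 28.1735... → 28.17.

28.17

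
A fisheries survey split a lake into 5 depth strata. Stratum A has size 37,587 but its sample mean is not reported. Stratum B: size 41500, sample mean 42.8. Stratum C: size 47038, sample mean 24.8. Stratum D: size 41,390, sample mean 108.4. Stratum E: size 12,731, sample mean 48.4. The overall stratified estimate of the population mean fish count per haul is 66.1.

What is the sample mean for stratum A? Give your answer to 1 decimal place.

102.9

Σ Nₕx̄ₕ = N·μ, so 37587·x̄_A = 180246·66.1 − (41500·42.8 + 47038·24.8 + 41390·108.4 + 12731·48.4).
= 11914260.6 − 8045598.8 = 3868661.8.
x̄_A = 3868661.8 / 37587 = 102.926... → 102.9.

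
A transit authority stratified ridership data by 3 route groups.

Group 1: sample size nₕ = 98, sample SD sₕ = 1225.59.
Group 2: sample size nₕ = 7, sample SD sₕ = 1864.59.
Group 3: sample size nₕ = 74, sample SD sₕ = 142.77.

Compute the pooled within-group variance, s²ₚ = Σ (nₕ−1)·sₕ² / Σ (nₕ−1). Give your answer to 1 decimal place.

Degrees of freedom: 97 + 6 + 73 = 176.
Σ(nₕ−1)sₕ² = 97·1502070.8481 + 6·3476695.8681 + 73·20383.2729 = 168049026.396.
s²ₚ = 168049026.396 / 176 = 954824.014... → 954824.0.

954824.0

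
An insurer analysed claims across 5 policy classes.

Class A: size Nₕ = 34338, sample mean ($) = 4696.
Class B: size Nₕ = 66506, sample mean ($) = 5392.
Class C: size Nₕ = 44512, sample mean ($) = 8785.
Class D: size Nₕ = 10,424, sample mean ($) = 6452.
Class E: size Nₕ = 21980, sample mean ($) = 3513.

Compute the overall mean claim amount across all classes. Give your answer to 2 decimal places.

N = 34338 + 66506 + 44512 + 10424 + 21980 = 177760.
The stratified mean weights each stratum mean by its population share Nₕ/N.
Σ Nₕx̄ₕ = 34338·4696 + 66506·5392 + 44512·8785 + 10424·6452 + 21980·3513 = 161251248 + 358600352 + 391037920 + 67255648 + 77215740 = 1055360908.
Divide by N: 1055360908 / 177760 = 5936.9988... → 5937.00.

5937.00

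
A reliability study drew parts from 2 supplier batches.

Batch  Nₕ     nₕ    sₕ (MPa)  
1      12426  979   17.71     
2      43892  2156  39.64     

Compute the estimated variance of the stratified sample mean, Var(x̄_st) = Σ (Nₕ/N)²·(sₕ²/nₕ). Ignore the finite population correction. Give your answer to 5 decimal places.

N = 56318; Wₕ = Nₕ/N.
batch 1: (12426/56318)²·17.71²/979 = 0.01559634
batch 2: (43892/56318)²·39.64²/2156 = 0.44268502
Sum = 0.45828136 → 0.45828.

0.45828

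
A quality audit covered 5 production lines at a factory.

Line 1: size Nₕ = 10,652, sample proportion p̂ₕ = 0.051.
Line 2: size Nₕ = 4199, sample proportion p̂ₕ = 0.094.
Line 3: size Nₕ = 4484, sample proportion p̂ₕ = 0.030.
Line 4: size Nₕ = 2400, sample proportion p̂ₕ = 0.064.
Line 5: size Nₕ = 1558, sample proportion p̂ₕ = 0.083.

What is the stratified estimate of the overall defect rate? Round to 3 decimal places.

0.058

N = 10652 + 4199 + 4484 + 2400 + 1558 = 23293.
Overall proportion = Σ (Nₕ/N)·p̂ₕ.
Σ Nₕp̂ₕ = 543.252 + 394.706 + 134.52 + 153.6 + 129.314 = 1355.392.
1355.392 / 23293 = 0.05819... → 0.058.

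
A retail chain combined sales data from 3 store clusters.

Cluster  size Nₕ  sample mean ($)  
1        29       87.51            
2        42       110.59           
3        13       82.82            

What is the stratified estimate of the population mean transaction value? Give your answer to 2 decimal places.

98.32

N = 29 + 42 + 13 = 84.
Weight each subgroup mean by Nₕ/N and sum.
Σ Nₕx̄ₕ = 29·87.51 + 42·110.59 + 13·82.82 = 2537.79 + 4644.78 + 1076.66 = 8259.23.
Divide by N: 8259.23 / 84 = 98.3242... → 98.32.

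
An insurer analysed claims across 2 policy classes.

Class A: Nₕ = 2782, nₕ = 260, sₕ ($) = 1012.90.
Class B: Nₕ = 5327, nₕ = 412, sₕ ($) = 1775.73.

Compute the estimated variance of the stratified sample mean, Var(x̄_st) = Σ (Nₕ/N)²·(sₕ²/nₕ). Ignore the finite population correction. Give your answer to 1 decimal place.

3767.3

N = 8109; Wₕ = Nₕ/N.
class A: (2782/8109)²·1012.90²/260 = 464.4505
class B: (5327/8109)²·1775.73²/412 = 3302.8393
Sum = 3767.2898 → 3767.3.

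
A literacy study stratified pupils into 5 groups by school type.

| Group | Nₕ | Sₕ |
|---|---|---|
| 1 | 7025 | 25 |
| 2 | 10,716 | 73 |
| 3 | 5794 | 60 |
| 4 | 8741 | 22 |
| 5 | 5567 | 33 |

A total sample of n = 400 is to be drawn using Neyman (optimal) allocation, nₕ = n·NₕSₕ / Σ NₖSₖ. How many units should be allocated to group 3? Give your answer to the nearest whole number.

Σ NₕSₕ = 7025·25 + 10716·73 + 5794·60 + 8741·22 + 5567·33 = 1681546.
Share for 3: 347640/1681546 = 0.20674.
n_3 = 400 × 0.20674 = 82.695... → 83.

83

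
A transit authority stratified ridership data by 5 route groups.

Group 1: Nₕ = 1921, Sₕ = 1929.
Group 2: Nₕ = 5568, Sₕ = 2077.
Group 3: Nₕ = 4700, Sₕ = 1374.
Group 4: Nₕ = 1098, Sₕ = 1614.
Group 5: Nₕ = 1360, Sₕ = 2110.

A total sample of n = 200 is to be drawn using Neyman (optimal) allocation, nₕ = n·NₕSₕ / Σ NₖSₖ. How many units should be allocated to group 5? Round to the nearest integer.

22

1: NₕSₕ = 1921·1929 = 3705609
2: NₕSₕ = 5568·2077 = 11564736
3: NₕSₕ = 4700·1374 = 6457800
4: NₕSₕ = 1098·1614 = 1772172
5: NₕSₕ = 1360·2110 = 2869600
Σ NₕSₕ = 26369917.
n_5 = 200·2869600/26369917 = 21.764... → 22.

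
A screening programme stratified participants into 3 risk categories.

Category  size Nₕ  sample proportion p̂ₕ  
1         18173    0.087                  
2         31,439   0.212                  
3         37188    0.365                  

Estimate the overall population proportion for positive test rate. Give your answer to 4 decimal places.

0.2514

Wₕ = Nₕ/N with N = 86800: 0.2094, 0.3622, 0.4284.
p̂_st = 0.2094·0.087 + 0.3622·0.212 + 0.4284·0.365 ≈ 0.251379... → 0.2514.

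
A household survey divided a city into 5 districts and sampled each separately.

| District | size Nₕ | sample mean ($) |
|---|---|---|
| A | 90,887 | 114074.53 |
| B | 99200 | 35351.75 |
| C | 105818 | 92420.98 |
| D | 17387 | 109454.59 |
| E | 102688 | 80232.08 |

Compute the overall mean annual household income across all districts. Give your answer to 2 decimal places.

81245.61

N = 90887 + 99200 + 105818 + 17387 + 102688 = 415980.
Weight each subgroup mean by Nₕ/N and sum.
Σ Nₕx̄ₕ = 90887·114074.53 + 99200·35351.75 + 105818·92420.98 + 17387·109454.59 + 102688·80232.08 = 10367891808.11 + 3506893600 + 9779803261.64 + 1903086956.33 + 8238871831.04 = 33796547457.12.
Divide by N: 33796547457.12 / 415980 = 81245.6067... → 81245.61.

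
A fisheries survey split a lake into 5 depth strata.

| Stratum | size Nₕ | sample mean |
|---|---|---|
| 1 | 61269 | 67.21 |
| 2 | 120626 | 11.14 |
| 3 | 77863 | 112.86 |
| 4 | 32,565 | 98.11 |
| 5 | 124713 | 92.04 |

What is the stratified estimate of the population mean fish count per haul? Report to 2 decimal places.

x̄_st = (Σ Nₕx̄ₕ) / (Σ Nₕ) = (61269·67.21 + 120626·11.14 + 77863·112.86 + 32565·98.11 + 124713·92.04) / 417036
= 28922817.98 / 417036 = 69.3533... → 69.35.

69.35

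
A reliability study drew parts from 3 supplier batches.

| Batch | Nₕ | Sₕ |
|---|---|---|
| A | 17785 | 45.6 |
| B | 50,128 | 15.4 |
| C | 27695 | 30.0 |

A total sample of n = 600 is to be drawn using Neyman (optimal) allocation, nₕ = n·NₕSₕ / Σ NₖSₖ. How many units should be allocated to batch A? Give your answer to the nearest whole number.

A: NₕSₕ = 17785·45.6 = 810996
B: NₕSₕ = 50128·15.4 = 771971.2
C: NₕSₕ = 27695·30.0 = 830850
Σ NₕSₕ = 2413817.2.
n_A = 600·810996/2413817.2 = 201.588... → 202.

202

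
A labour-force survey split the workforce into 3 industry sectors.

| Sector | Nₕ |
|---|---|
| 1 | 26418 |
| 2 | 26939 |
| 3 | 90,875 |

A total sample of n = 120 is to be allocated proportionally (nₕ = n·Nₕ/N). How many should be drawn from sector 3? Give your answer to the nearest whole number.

76

N = 26418 + 26939 + 90875 = 144232.
n_3 = 120·90875/144232 = 75.607... → 76.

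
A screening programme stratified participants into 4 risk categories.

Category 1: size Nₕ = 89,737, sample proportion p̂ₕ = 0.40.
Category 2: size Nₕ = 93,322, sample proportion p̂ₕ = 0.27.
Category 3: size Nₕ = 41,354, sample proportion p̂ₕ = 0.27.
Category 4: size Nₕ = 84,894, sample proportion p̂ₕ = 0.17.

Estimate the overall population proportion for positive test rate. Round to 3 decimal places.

0.280

Wₕ = Nₕ/N with N = 309307: 0.2901, 0.3017, 0.1337, 0.2745.
p̂_st = 0.2901·0.40 + 0.3017·0.27 + 0.1337·0.27 + 0.2745·0.17 ≈ 0.28027... → 0.280.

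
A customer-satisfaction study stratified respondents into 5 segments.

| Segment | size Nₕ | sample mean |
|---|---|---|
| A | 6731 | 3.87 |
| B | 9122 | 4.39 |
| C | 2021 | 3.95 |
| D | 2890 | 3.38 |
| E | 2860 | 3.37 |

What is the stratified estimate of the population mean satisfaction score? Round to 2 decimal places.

N = 6731 + 9122 + 2021 + 2890 + 2860 = 23624.
Weight each subgroup mean by Nₕ/N and sum.
Σ Nₕx̄ₕ = 6731·3.87 + 9122·4.39 + 2021·3.95 + 2890·3.38 + 2860·3.37 = 26048.97 + 40045.58 + 7982.95 + 9768.2 + 9638.2 = 93483.9.
Divide by N: 93483.9 / 23624 = 3.9572... → 3.96.

3.96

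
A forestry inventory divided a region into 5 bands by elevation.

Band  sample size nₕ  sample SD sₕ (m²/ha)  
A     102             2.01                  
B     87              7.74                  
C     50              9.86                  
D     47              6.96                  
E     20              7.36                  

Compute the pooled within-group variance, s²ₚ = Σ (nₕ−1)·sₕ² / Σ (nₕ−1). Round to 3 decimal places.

45.121

A: (102−1)·2.01² = 101·4.0401 = 408.0501
B: (87−1)·7.74² = 86·59.9076 = 5152.0536
C: (50−1)·9.86² = 49·97.2196 = 4763.7604
D: (47−1)·6.96² = 46·48.4416 = 2228.3136
E: (20−1)·7.36² = 19·54.1696 = 1029.2224
Numerator = 13581.4001; denominator = Σ(nₕ−1) = 301.
s²ₚ = 13581.4001/301 = 45.12093... → 45.121.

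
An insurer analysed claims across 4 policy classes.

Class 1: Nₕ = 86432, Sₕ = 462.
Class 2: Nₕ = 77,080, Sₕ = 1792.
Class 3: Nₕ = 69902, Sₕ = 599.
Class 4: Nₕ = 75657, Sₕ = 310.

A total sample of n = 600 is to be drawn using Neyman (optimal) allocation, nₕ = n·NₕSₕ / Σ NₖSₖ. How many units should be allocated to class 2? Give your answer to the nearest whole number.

Σ NₕSₕ = 86432·462 + 77080·1792 + 69902·599 + 75657·310 = 243383912.
Share for 2: 138127360/243383912 = 0.56753.
n_2 = 600 × 0.56753 = 340.517... → 341.

341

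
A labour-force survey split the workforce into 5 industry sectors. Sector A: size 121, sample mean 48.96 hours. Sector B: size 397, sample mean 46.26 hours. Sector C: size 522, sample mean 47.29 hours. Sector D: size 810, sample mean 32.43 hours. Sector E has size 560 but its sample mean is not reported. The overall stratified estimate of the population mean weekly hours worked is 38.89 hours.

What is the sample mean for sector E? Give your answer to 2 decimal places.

N = 121 + 397 + 522 + 810 + 560 = 2410.
Overall total = μ·N = 38.89·2410 = 93724.9.
Subtract the known strata: 121·48.96 + 397·46.26 + 522·47.29 + 810·32.43 = 75243.06.
Remaining total for sector E: 93724.9 − 75243.06 = 18481.84.
Divide by its size: 18481.84 / 560 = 33.0033... → 33.00.

33.00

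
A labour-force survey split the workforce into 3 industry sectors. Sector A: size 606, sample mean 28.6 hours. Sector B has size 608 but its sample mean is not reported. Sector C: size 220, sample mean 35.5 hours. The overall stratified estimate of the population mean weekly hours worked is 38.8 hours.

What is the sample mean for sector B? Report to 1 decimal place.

N = 606 + 608 + 220 = 1434.
Overall total = μ·N = 38.8·1434 = 55639.2.
Subtract the known strata: 606·28.6 + 220·35.5 = 25141.6.
Remaining total for sector B: 55639.2 − 25141.6 = 30497.6.
Divide by its size: 30497.6 / 608 = 50.161... → 50.2.

50.2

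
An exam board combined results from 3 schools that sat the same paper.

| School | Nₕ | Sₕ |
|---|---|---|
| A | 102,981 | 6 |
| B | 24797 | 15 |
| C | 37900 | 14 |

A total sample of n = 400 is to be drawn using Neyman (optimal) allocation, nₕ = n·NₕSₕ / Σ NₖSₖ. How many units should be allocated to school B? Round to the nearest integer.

Σ NₕSₕ = 102981·6 + 24797·15 + 37900·14 = 1520441.
Share for B: 371955/1520441 = 0.24464.
n_B = 400 × 0.24464 = 97.855... → 98.

98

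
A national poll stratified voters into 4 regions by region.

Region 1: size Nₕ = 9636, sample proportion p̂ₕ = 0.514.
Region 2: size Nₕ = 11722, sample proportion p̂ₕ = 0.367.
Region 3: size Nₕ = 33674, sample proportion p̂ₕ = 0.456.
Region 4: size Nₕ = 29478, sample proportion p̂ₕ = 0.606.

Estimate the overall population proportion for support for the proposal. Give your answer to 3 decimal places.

Wₕ = Nₕ/N with N = 84510: 0.1140, 0.1387, 0.3985, 0.3488.
p̂_st = 0.1140·0.514 + 0.1387·0.367 + 0.3985·0.456 + 0.3488·0.606 ≈ 0.50259... → 0.503.

0.503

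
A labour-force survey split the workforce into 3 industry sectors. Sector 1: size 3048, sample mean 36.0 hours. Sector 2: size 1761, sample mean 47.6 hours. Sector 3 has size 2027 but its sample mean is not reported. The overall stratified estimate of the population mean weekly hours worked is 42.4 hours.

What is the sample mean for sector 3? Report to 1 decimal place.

47.5

N = 3048 + 1761 + 2027 = 6836.
Overall total = μ·N = 42.4·6836 = 289846.4.
Subtract the known strata: 3048·36.0 + 1761·47.6 = 193551.6.
Remaining total for sector 3: 289846.4 − 193551.6 = 96294.8.
Divide by its size: 96294.8 / 2027 = 47.506... → 47.5.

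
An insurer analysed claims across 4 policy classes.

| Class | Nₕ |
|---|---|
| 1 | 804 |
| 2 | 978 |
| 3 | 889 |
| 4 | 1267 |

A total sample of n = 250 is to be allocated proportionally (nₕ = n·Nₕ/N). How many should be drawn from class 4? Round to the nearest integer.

80

Share of class 4 = 1267/3938 = 0.32174.
Allocate 250 × 0.32174 = 80.434... → 80.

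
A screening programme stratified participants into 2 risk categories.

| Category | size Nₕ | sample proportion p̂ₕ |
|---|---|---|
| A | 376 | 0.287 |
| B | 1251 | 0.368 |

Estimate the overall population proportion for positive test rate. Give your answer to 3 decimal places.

0.349

Wₕ = Nₕ/N with N = 1627: 0.2311, 0.7689.
p̂_st = 0.2311·0.287 + 0.7689·0.368 ≈ 0.34928... → 0.349.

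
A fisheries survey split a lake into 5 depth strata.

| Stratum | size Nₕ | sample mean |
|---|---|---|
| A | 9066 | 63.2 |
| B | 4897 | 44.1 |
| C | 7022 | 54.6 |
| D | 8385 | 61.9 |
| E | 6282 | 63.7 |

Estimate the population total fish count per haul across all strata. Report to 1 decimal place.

2091525.0

A: 9066·63.2 = 572971.2
B: 4897·44.1 = 215957.7
C: 7022·54.6 = 383401.2
D: 8385·61.9 = 519031.5
E: 6282·63.7 = 400163.4
τ̂ = Σ Nₕx̄ₕ = 2091525.0.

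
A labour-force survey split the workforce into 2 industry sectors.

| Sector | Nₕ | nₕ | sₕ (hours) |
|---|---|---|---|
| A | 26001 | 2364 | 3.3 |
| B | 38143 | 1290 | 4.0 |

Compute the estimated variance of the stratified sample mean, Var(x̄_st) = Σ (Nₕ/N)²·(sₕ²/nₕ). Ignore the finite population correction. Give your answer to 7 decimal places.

0.0051427

N = 64144. Term for each stratum: Wₕ²sₕ²/nₕ.
Var(x̄_st) = 0.0007569173 + 0.0043857906 = 0.0051427079 → 0.0051427.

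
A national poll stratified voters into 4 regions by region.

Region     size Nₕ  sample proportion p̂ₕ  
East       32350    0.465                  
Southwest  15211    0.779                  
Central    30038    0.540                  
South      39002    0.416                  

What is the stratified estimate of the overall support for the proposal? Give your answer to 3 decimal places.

Wₕ = Nₕ/N with N = 116601: 0.2774, 0.1305, 0.2576, 0.3345.
p̂_st = 0.2774·0.465 + 0.1305·0.779 + 0.2576·0.540 + 0.3345·0.416 ≈ 0.50889... → 0.509.

0.509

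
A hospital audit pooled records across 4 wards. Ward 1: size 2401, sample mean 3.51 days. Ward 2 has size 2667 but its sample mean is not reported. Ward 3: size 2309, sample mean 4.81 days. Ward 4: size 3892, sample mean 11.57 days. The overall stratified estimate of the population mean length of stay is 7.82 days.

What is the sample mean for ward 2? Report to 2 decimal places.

8.83

N = 2401 + 2667 + 2309 + 3892 = 11269.
Overall total = μ·N = 7.82·11269 = 88123.58.
Subtract the known strata: 2401·3.51 + 2309·4.81 + 3892·11.57 = 64564.24.
Remaining total for ward 2: 88123.58 − 64564.24 = 23559.34.
Divide by its size: 23559.34 / 2667 = 8.8336... → 8.83.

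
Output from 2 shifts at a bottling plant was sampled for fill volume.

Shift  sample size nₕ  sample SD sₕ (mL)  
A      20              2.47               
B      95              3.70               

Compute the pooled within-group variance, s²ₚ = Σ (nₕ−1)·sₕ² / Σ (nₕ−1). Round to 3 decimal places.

Degrees of freedom: 19 + 94 = 113.
Σ(nₕ−1)sₕ² = 19·6.1009 + 94·13.69 = 1402.7771.
s²ₚ = 1402.7771 / 113 = 12.41396... → 12.414.

12.414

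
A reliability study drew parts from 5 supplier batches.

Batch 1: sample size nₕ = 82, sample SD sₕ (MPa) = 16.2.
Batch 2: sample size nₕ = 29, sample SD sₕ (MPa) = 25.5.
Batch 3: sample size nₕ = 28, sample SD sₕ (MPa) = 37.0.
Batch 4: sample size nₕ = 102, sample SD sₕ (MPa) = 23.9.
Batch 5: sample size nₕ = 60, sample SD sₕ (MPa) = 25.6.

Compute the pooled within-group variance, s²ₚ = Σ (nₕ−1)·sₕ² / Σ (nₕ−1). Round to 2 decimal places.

583.74

Degrees of freedom: 81 + 28 + 27 + 101 + 59 = 296.
Σ(nₕ−1)sₕ² = 81·262.44 + 28·650.25 + 27·1369 + 101·571.21 + 59·655.36 = 172786.09.
s²ₚ = 172786.09 / 296 = 583.7368... → 583.74.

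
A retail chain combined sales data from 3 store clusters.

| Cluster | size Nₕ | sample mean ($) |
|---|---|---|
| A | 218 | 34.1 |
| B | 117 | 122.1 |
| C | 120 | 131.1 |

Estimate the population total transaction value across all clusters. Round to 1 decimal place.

A: 218·34.1 = 7433.8
B: 117·122.1 = 14285.7
C: 120·131.1 = 15732
τ̂ = Σ Nₕx̄ₕ = 37451.5.

37451.5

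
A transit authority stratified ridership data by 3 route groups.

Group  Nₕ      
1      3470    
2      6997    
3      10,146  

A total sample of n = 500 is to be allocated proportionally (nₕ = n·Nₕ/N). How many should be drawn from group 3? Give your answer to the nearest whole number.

Share of group 3 = 10146/20613 = 0.49221.
Allocate 500 × 0.49221 = 246.107... → 246.

246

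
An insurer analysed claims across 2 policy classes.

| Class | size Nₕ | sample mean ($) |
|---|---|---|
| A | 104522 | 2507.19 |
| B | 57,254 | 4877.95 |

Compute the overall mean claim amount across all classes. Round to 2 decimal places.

3346.22

N = 104522 + 57254 = 161776.
Overall mean = Σ (Nₕ/N)·x̄ₕ — weight by population share, not a simple average.
Σ Nₕx̄ₕ = 104522·2507.19 + 57254·4877.95 = 262056513.18 + 279282149.3 = 541338662.48.
Divide by N: 541338662.48 / 161776 = 3346.2236... → 3346.22.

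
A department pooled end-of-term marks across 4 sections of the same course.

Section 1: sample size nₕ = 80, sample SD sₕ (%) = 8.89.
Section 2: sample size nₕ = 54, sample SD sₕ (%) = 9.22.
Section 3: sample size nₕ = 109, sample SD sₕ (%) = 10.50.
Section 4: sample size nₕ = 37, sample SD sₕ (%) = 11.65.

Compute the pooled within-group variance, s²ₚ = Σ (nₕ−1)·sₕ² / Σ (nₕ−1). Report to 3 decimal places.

99.790

Degrees of freedom: 79 + 53 + 108 + 36 = 276.
Σ(nₕ−1)sₕ² = 79·79.0321 + 53·85.0084 + 108·110.25 + 36·135.7225 = 27541.9911.
s²ₚ = 27541.9911 / 276 = 99.78982... → 99.790.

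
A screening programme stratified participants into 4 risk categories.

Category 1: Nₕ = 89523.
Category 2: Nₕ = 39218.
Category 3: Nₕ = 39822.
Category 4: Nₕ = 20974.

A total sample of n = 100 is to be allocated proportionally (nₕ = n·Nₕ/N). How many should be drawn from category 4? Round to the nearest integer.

N = 89523 + 39218 + 39822 + 20974 = 189537.
n_4 = 100·20974/189537 = 11.066... → 11.

11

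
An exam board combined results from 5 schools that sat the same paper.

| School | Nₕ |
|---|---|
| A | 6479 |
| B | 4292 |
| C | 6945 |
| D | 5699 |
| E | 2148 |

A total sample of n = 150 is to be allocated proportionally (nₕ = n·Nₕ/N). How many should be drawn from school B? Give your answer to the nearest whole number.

Share of school B = 4292/25563 = 0.16790.
Allocate 150 × 0.16790 = 25.185... → 25.

25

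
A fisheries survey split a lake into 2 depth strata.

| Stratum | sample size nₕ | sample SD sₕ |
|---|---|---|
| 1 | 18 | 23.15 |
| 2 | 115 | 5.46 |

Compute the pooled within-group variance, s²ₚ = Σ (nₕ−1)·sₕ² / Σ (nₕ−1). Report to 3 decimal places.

1: (18−1)·23.15² = 17·535.9225 = 9110.6825
2: (115−1)·5.46² = 114·29.8116 = 3398.5224
Numerator = 12509.2049; denominator = Σ(nₕ−1) = 131.
s²ₚ = 12509.2049/131 = 95.49011... → 95.490.

95.490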